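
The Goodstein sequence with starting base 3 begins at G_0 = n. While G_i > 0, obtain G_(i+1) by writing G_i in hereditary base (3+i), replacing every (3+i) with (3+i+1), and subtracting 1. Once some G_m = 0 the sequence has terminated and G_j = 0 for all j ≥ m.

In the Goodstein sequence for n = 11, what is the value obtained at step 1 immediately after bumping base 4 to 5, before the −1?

26

[0] 11 ≡ 3^2 + 2 (base 3). Lift 4: 18. −1: 17.
[1] 17 ≡ 4^2 + 1 (base 4). Lift 5: 26. −1: 25.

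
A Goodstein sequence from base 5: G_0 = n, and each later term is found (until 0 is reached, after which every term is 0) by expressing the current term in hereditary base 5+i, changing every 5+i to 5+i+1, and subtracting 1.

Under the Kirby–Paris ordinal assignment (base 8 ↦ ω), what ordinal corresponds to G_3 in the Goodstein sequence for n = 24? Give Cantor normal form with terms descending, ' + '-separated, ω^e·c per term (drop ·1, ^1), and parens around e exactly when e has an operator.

ω·4 + 1

24 —HB5→ 4·5 + 4 —bump→ 4·6 + 4 = 28 —(−1)→ 27
27 —HB6→ 4·6 + 3 —bump→ 4·7 + 3 = 31 —(−1)→ 30
30 —HB7→ 4·7 + 2 —bump→ 4·8 + 2 = 34 —(−1)→ 33
33 —HB8→ 4·8 + 1 —bump→ 4·9 + 1 = 37 —(−1)→ 36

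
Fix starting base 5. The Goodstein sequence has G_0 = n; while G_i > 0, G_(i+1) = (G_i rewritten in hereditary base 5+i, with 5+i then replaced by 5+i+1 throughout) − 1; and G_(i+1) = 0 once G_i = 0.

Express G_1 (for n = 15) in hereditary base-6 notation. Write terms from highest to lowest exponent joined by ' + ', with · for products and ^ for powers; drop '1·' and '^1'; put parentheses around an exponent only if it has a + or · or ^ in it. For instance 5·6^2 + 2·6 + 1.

i=0: 15 = 3·5 (b=5); 5→6: 3·6 = 18; 18−1 = 17
i=1: 17 = 2·6 + 5 (b=6); 6→7: 2·7 + 5 = 19; 19−1 = 18

2·6 + 5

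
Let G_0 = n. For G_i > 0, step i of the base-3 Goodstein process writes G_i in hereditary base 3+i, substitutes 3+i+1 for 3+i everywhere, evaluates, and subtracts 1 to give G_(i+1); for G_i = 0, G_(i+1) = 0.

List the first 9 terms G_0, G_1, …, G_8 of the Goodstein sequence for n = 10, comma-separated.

(0) 10|_3 = 3^2 + 1 ↦ 4^2 + 1|_4 = 17 ⇒ 16
(1) 16|_4 = 4^2 ↦ 5^2|_5 = 25 ⇒ 24
(2) 24|_5 = 4·5 + 4 ↦ 4·6 + 4|_6 = 28 ⇒ 27
(3) 27|_6 = 4·6 + 3 ↦ 4·7 + 3|_7 = 31 ⇒ 30
(4) 30|_7 = 4·7 + 2 ↦ 4·8 + 2|_8 = 34 ⇒ 33
(5) 33|_8 = 4·8 + 1 ↦ 4·9 + 1|_9 = 37 ⇒ 36
(6) 36|_9 = 4·9 ↦ 4·10|_10 = 40 ⇒ 39
(7) 39|_10 = 3·10 + 9 ↦ 3·11 + 9|_11 = 42 ⇒ 41

10, 16, 24, 27, 30, 33, 36, 39, 41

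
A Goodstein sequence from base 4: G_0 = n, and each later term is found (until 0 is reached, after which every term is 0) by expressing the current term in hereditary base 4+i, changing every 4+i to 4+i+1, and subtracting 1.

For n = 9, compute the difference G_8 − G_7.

0

9 —HB4→ 2·4 + 1 —bump→ 2·5 + 1 = 11 —(−1)→ 10
10 —HB5→ 2·5 —bump→ 2·6 = 12 —(−1)→ 11
11 —HB6→ 6 + 5 —bump→ 7 + 5 = 12 —(−1)→ 11
11 —HB7→ 7 + 4 —bump→ 8 + 4 = 12 —(−1)→ 11
11 —HB8→ 8 + 3 —bump→ 9 + 3 = 12 —(−1)→ 11
11 —HB9→ 9 + 2 —bump→ 10 + 2 = 12 —(−1)→ 11
11 —HB10→ 10 + 1 —bump→ 11 + 1 = 12 —(−1)→ 11
11 —HB11→ 11 —bump→ 12 = 12 —(−1)→ 11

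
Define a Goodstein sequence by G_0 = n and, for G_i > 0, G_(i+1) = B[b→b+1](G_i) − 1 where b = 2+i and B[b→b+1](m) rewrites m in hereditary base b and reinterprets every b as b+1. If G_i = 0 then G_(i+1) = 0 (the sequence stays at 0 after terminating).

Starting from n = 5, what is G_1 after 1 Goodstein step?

5 —HB2→ 2^2 + 1 —bump→ 3^3 + 1 = 28 —(−1)→ 27
27 —HB3→ 3^3 —bump→ 4^4 = 256 —(−1)→ 255

27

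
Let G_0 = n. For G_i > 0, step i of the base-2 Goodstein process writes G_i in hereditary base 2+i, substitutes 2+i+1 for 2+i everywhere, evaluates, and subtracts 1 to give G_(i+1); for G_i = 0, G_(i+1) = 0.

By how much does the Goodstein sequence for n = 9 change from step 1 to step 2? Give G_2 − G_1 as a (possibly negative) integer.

9 —HB2→ 2^(2 + 1) + 1 —bump→ 3^(3 + 1) + 1 = 82 —(−1)→ 81
81 —HB3→ 3^(3 + 1) —bump→ 4^(4 + 1) = 1024 —(−1)→ 1023

942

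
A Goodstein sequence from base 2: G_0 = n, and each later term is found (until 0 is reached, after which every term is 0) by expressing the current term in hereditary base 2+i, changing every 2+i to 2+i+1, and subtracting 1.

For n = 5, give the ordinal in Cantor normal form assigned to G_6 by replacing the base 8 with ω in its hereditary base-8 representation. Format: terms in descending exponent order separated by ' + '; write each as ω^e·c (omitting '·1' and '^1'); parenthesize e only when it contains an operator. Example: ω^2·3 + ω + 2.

ω^3·3 + ω^2·3 + ω·2 + 7

step 0: 5 = 2^2 + 1; sub 3 for 2: 3^3 + 1; = 28; G_1 = 28−1 = 27
step 1: 27 = 3^3; sub 4 for 3: 4^4; = 256; G_2 = 256−1 = 255
step 2: 255 = 3·4^3 + 3·4^2 + 3·4 + 3; sub 5 for 4: 3·5^3 + 3·5^2 + 3·5 + 3; = 468; G_3 = 468−1 = 467
step 3: 467 = 3·5^3 + 3·5^2 + 3·5 + 2; sub 6 for 5: 3·6^3 + 3·6^2 + 3·6 + 2; = 776; G_4 = 776−1 = 775
step 4: 775 = 3·6^3 + 3·6^2 + 3·6 + 1; sub 7 for 6: 3·7^3 + 3·7^2 + 3·7 + 1; = 1198; G_5 = 1198−1 = 1197
step 5: 1197 = 3·7^3 + 3·7^2 + 3·7; sub 8 for 7: 3·8^3 + 3·8^2 + 3·8; = 1752; G_6 = 1752−1 = 1751
step 6: 1751 = 3·8^3 + 3·8^2 + 2·8 + 7; sub 9 for 8: 3·9^3 + 3·9^2 + 2·9 + 7; = 2455; G_7 = 2455−1 = 2454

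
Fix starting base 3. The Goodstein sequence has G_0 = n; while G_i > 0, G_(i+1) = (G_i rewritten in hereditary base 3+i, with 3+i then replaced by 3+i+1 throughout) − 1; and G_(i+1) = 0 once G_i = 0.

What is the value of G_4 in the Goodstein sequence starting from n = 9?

21

G_0=9  [base 3] 3^2  →[3↦4]→  4^2 = 16  −1 ⇒ G_1=15
G_1=15  [base 4] 3·4 + 3  →[4↦5]→  3·5 + 3 = 18  −1 ⇒ G_2=17
G_2=17  [base 5] 3·5 + 2  →[5↦6]→  3·6 + 2 = 20  −1 ⇒ G_3=19
G_3=19  [base 6] 3·6 + 1  →[6↦7]→  3·7 + 1 = 22  −1 ⇒ G_4=21
G_4=21  [base 7] 3·7  →[7↦8]→  3·8 = 24  −1 ⇒ G_5=23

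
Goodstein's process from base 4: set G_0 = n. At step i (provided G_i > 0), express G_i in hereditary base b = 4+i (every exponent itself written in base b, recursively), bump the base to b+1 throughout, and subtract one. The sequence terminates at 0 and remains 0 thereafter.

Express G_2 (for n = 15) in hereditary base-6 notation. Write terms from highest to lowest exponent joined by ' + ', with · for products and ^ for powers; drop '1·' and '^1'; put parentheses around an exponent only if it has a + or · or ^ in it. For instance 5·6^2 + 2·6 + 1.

3·6 + 1

15 —HB4→ 3·4 + 3 —bump→ 3·5 + 3 = 18 —(−1)→ 17
17 —HB5→ 3·5 + 2 —bump→ 3·6 + 2 = 20 —(−1)→ 19
19 —HB6→ 3·6 + 1 —bump→ 3·7 + 1 = 22 —(−1)→ 21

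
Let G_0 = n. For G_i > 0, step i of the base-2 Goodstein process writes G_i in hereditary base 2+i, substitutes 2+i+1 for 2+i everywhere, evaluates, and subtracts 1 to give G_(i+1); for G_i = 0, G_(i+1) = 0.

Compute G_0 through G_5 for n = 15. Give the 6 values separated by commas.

i=0: 15 = 2^(2 + 1) + 2^2 + 2 + 1 (b=2); 2→3: 3^(3 + 1) + 3^3 + 3 + 1 = 112; 112−1 = 111
i=1: 111 = 3^(3 + 1) + 3^3 + 3 (b=3); 3→4: 4^(4 + 1) + 4^4 + 4 = 1284; 1284−1 = 1283
i=2: 1283 = 4^(4 + 1) + 4^4 + 3 (b=4); 4→5: 5^(5 + 1) + 5^5 + 3 = 18753; 18753−1 = 18752
i=3: 18752 = 5^(5 + 1) + 5^5 + 2 (b=5); 5→6: 6^(6 + 1) + 6^6 + 2 = 326594; 326594−1 = 326593
i=4: 326593 = 6^(6 + 1) + 6^6 + 1 (b=6); 6→7: 7^(7 + 1) + 7^7 + 1 = 6588345; 6588345−1 = 6588344

15, 111, 1283, 18752, 326593, 6588344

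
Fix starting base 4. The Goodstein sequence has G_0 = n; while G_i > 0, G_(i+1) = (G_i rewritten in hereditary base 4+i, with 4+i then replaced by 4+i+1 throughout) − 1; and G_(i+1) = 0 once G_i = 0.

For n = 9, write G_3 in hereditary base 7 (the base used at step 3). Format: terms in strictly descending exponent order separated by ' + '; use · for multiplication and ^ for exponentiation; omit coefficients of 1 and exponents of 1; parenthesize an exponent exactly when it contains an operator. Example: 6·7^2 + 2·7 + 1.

7 + 4

(0) 9|_4 = 2·4 + 1 ↦ 2·5 + 1|_5 = 11 ⇒ 10
(1) 10|_5 = 2·5 ↦ 2·6|_6 = 12 ⇒ 11
(2) 11|_6 = 6 + 5 ↦ 7 + 5|_7 = 12 ⇒ 11
(3) 11|_7 = 7 + 4 ↦ 8 + 4|_8 = 12 ⇒ 11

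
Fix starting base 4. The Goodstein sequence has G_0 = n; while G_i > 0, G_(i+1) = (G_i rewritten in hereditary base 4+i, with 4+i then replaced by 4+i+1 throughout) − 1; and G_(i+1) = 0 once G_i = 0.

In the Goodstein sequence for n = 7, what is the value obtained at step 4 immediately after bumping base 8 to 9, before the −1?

7

G_0 = 7. HB_4(7) = 4 + 3. Bump = 8. G_1 = 7.
G_1 = 7. HB_5(7) = 5 + 2. Bump = 8. G_2 = 7.
G_2 = 7. HB_6(7) = 6 + 1. Bump = 8. G_3 = 7.
G_3 = 7. HB_7(7) = 7. Bump = 8. G_4 = 7.
G_4 = 7. HB_8(7) = 7. Bump = 7. G_5 = 6.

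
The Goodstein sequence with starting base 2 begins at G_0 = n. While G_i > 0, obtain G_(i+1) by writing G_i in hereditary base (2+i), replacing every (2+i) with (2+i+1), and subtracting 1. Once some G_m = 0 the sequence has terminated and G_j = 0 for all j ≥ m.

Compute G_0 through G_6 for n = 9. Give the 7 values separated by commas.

9, 81, 1023, 9842, 140743, 2471826, 50333399

G_0=9  [base 2] 2^(2 + 1) + 1  →[2↦3]→  3^(3 + 1) + 1 = 82  −1 ⇒ G_1=81
G_1=81  [base 3] 3^(3 + 1)  →[3↦4]→  4^(4 + 1) = 1024  −1 ⇒ G_2=1023
G_2=1023  [base 4] 3·4^4 + 3·4^3 + 3·4^2 + 3·4 + 3  →[4↦5]→  3·5^5 + 3·5^3 + 3·5^2 + 3·5 + 3 = 9843  −1 ⇒ G_3=9842
G_3=9842  [base 5] 3·5^5 + 3·5^3 + 3·5^2 + 3·5 + 2  →[5↦6]→  3·6^6 + 3·6^3 + 3·6^2 + 3·6 + 2 = 140744  −1 ⇒ G_4=140743
G_4=140743  [base 6] 3·6^6 + 3·6^3 + 3·6^2 + 3·6 + 1  →[6↦7]→  3·7^7 + 3·7^3 + 3·7^2 + 3·7 + 1 = 2471827  −1 ⇒ G_5=2471826
G_5=2471826  [base 7] 3·7^7 + 3·7^3 + 3·7^2 + 3·7  →[7↦8]→  3·8^8 + 3·8^3 + 3·8^2 + 3·8 = 50333400  −1 ⇒ G_6=50333399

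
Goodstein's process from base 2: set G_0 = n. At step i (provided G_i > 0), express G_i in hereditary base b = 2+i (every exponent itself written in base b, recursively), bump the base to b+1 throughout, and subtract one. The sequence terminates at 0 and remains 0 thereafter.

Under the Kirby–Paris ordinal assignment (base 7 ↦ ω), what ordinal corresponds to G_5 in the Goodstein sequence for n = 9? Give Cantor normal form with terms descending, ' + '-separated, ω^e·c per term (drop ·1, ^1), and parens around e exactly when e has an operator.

step 0: 9 = 2^(2 + 1) + 1; sub 3 for 2: 3^(3 + 1) + 1; = 82; G_1 = 82−1 = 81
step 1: 81 = 3^(3 + 1); sub 4 for 3: 4^(4 + 1); = 1024; G_2 = 1024−1 = 1023
step 2: 1023 = 3·4^4 + 3·4^3 + 3·4^2 + 3·4 + 3; sub 5 for 4: 3·5^5 + 3·5^3 + 3·5^2 + 3·5 + 3; = 9843; G_3 = 9843−1 = 9842
step 3: 9842 = 3·5^5 + 3·5^3 + 3·5^2 + 3·5 + 2; sub 6 for 5: 3·6^6 + 3·6^3 + 3·6^2 + 3·6 + 2; = 140744; G_4 = 140744−1 = 140743
step 4: 140743 = 3·6^6 + 3·6^3 + 3·6^2 + 3·6 + 1; sub 7 for 6: 3·7^7 + 3·7^3 + 3·7^2 + 3·7 + 1; = 2471827; G_5 = 2471827−1 = 2471826
step 5: 2471826 = 3·7^7 + 3·7^3 + 3·7^2 + 3·7; sub 8 for 7: 3·8^8 + 3·8^3 + 3·8^2 + 3·8; = 50333400; G_6 = 50333400−1 = 50333399

ω^ω·3 + ω^3·3 + ω^2·3 + ω·3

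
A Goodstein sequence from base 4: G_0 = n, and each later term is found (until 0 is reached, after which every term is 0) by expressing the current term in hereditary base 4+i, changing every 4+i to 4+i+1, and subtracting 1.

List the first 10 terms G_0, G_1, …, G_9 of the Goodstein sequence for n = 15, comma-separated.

15 —HB4→ 3·4 + 3 —bump→ 3·5 + 3 = 18 —(−1)→ 17
17 —HB5→ 3·5 + 2 —bump→ 3·6 + 2 = 20 —(−1)→ 19
19 —HB6→ 3·6 + 1 —bump→ 3·7 + 1 = 22 —(−1)→ 21
21 —HB7→ 3·7 —bump→ 3·8 = 24 —(−1)→ 23
23 —HB8→ 2·8 + 7 —bump→ 2·9 + 7 = 25 —(−1)→ 24
24 —HB9→ 2·9 + 6 —bump→ 2·10 + 6 = 26 —(−1)→ 25
25 —HB10→ 2·10 + 5 —bump→ 2·11 + 5 = 27 —(−1)→ 26
26 —HB11→ 2·11 + 4 —bump→ 2·12 + 4 = 28 —(−1)→ 27
27 —HB12→ 2·12 + 3 —bump→ 2·13 + 3 = 29 —(−1)→ 28

15, 17, 19, 21, 23, 24, 25, 26, 27, 28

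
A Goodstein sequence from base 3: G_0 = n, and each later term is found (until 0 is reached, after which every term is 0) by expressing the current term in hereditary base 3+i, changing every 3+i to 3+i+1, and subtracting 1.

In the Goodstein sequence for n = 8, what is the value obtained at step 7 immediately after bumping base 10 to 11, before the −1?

12

(0) 8|_3 = 2·3 + 2 ↦ 2·4 + 2|_4 = 10 ⇒ 9
(1) 9|_4 = 2·4 + 1 ↦ 2·5 + 1|_5 = 11 ⇒ 10
(2) 10|_5 = 2·5 ↦ 2·6|_6 = 12 ⇒ 11
(3) 11|_6 = 6 + 5 ↦ 7 + 5|_7 = 12 ⇒ 11
(4) 11|_7 = 7 + 4 ↦ 8 + 4|_8 = 12 ⇒ 11
(5) 11|_8 = 8 + 3 ↦ 9 + 3|_9 = 12 ⇒ 11
(6) 11|_9 = 9 + 2 ↦ 10 + 2|_10 = 12 ⇒ 11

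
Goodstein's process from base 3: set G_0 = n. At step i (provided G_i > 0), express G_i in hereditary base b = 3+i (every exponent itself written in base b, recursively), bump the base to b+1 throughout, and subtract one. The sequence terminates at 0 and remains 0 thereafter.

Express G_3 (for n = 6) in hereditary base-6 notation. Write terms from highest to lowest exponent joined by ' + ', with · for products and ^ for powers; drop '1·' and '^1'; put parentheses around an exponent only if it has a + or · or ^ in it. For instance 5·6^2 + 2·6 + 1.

(0) 6|_3 = 2·3 ↦ 2·4|_4 = 8 ⇒ 7
(1) 7|_4 = 4 + 3 ↦ 5 + 3|_5 = 8 ⇒ 7
(2) 7|_5 = 5 + 2 ↦ 6 + 2|_6 = 8 ⇒ 7
(3) 7|_6 = 6 + 1 ↦ 7 + 1|_7 = 8 ⇒ 7

6 + 1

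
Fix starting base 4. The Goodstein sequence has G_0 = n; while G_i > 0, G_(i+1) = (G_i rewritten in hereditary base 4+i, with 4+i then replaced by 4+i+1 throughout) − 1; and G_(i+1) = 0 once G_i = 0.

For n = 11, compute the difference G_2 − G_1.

1

[0] 11 ≡ 2·4 + 3 (base 4). Lift 5: 13. −1: 12.
[1] 12 ≡ 2·5 + 2 (base 5). Lift 6: 14. −1: 13.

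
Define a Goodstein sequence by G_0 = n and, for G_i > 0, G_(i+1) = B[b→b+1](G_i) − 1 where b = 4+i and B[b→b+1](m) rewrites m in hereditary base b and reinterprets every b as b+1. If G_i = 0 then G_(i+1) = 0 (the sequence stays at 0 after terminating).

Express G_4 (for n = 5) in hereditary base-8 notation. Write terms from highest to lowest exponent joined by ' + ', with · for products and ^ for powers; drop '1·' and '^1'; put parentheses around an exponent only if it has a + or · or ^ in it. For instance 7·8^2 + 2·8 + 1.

3

5 —HB4→ 4 + 1 —bump→ 5 + 1 = 6 —(−1)→ 5
5 —HB5→ 5 —bump→ 6 = 6 —(−1)→ 5
5 —HB6→ 5 —bump→ 5 = 5 —(−1)→ 4
4 —HB7→ 4 —bump→ 4 = 4 —(−1)→ 3
3 —HB8→ 3 —bump→ 3 = 3 —(−1)→ 2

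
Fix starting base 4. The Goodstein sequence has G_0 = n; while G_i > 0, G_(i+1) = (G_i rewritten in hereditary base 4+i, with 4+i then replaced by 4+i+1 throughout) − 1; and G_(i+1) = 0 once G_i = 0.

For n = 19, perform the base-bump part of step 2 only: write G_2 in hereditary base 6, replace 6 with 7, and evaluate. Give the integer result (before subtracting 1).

i=0: 19 = 4^2 + 3 (b=4); 4→5: 5^2 + 3 = 28; 28−1 = 27
i=1: 27 = 5^2 + 2 (b=5); 5→6: 6^2 + 2 = 38; 38−1 = 37
i=2: 37 = 6^2 + 1 (b=6); 6→7: 7^2 + 1 = 50; 50−1 = 49

50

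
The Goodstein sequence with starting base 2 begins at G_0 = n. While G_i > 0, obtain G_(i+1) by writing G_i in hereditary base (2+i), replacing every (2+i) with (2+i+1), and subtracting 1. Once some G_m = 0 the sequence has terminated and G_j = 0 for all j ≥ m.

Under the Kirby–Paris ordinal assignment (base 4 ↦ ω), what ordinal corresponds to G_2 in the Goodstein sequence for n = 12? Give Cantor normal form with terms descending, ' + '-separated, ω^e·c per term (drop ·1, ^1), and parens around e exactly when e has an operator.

G_0=12  [base 2] 2^(2 + 1) + 2^2  →[2↦3]→  3^(3 + 1) + 3^3 = 108  −1 ⇒ G_1=107
G_1=107  [base 3] 3^(3 + 1) + 2·3^2 + 2·3 + 2  →[3↦4]→  4^(4 + 1) + 2·4^2 + 2·4 + 2 = 1066  −1 ⇒ G_2=1065
G_2=1065  [base 4] 4^(4 + 1) + 2·4^2 + 2·4 + 1  →[4↦5]→  5^(5 + 1) + 2·5^2 + 2·5 + 1 = 15686  −1 ⇒ G_3=15685

ω^(ω + 1) + ω^2·2 + ω·2 + 1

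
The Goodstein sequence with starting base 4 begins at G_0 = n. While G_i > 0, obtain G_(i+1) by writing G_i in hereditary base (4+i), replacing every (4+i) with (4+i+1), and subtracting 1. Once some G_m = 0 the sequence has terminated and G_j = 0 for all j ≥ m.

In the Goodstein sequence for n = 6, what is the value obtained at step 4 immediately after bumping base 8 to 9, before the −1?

5

i=0: 6 = 4 + 2 (b=4); 4→5: 5 + 2 = 7; 7−1 = 6
i=1: 6 = 5 + 1 (b=5); 5→6: 6 + 1 = 7; 7−1 = 6
i=2: 6 = 6 (b=6); 6→7: 7 = 7; 7−1 = 6
i=3: 6 = 6 (b=7); 7→8: 6 = 6; 6−1 = 5
i=4: 5 = 5 (b=8); 8→9: 5 = 5; 5−1 = 4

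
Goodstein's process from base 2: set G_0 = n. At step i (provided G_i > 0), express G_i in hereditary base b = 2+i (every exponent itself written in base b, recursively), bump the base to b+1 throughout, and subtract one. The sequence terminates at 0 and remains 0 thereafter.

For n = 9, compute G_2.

1023

9 —HB2→ 2^(2 + 1) + 1 —bump→ 3^(3 + 1) + 1 = 82 —(−1)→ 81
81 —HB3→ 3^(3 + 1) —bump→ 4^(4 + 1) = 1024 —(−1)→ 1023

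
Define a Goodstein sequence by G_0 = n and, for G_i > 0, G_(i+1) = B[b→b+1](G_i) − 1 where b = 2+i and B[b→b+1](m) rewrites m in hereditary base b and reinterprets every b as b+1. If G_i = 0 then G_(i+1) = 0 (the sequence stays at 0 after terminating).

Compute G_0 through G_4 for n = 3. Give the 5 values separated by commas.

base 2: 3 = 2 + 1; at 3: 3 + 1 = 4; next = 3
base 3: 3 = 3; at 4: 4 = 4; next = 3
base 4: 3 = 3; at 5: 3 = 3; next = 2
base 5: 2 = 2; at 6: 2 = 2; next = 1

3, 3, 3, 2, 1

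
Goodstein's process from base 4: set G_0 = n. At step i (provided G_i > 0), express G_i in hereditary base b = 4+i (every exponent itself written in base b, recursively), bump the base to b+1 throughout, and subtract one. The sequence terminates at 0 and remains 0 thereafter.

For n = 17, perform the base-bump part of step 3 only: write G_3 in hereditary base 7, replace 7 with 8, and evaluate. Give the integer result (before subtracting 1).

44

step 0: 17 = 4^2 + 1; sub 5 for 4: 5^2 + 1; = 26; G_1 = 26−1 = 25
step 1: 25 = 5^2; sub 6 for 5: 6^2; = 36; G_2 = 36−1 = 35
step 2: 35 = 5·6 + 5; sub 7 for 6: 5·7 + 5; = 40; G_3 = 40−1 = 39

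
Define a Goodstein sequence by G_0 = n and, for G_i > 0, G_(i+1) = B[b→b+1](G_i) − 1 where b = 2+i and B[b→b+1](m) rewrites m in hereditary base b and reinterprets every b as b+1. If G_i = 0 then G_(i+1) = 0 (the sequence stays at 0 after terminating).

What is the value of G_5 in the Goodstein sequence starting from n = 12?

[0] 12 ≡ 2^(2 + 1) + 2^2 (base 2). Lift 3: 108. −1: 107.
[1] 107 ≡ 3^(3 + 1) + 2·3^2 + 2·3 + 2 (base 3). Lift 4: 1066. −1: 1065.
[2] 1065 ≡ 4^(4 + 1) + 2·4^2 + 2·4 + 1 (base 4). Lift 5: 15686. −1: 15685.
[3] 15685 ≡ 5^(5 + 1) + 2·5^2 + 2·5 (base 5). Lift 6: 280020. −1: 280019.
[4] 280019 ≡ 6^(6 + 1) + 2·6^2 + 6 + 5 (base 6). Lift 7: 5764911. −1: 5764910.
[5] 5764910 ≡ 7^(7 + 1) + 2·7^2 + 7 + 4 (base 7). Lift 8: 134217868. −1: 134217867.

5764910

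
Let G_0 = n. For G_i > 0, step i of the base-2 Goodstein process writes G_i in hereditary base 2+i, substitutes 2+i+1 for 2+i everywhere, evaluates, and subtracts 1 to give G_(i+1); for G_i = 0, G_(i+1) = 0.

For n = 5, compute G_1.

27

step 0: 5 = 2^2 + 1; sub 3 for 2: 3^3 + 1; = 28; G_1 = 28−1 = 27
step 1: 27 = 3^3; sub 4 for 3: 4^4; = 256; G_2 = 256−1 = 255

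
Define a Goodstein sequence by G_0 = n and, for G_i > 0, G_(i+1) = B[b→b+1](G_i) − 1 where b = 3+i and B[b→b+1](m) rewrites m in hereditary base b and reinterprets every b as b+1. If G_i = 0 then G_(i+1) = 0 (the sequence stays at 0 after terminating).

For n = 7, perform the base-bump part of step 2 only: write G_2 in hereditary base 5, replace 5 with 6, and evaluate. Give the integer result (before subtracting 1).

G_0=7  [base 3] 2·3 + 1  →[3↦4]→  2·4 + 1 = 9  −1 ⇒ G_1=8
G_1=8  [base 4] 2·4  →[4↦5]→  2·5 = 10  −1 ⇒ G_2=9

10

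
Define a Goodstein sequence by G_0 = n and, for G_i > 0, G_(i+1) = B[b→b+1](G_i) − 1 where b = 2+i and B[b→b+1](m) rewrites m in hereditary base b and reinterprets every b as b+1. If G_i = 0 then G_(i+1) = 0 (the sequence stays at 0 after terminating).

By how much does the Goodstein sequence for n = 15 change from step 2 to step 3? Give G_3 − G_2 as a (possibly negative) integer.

G_0 = 15. HB_2(15) = 2^(2 + 1) + 2^2 + 2 + 1. Bump = 112. G_1 = 111.
G_1 = 111. HB_3(111) = 3^(3 + 1) + 3^3 + 3. Bump = 1284. G_2 = 1283.
G_2 = 1283. HB_4(1283) = 4^(4 + 1) + 4^4 + 3. Bump = 18753. G_3 = 18752.

17469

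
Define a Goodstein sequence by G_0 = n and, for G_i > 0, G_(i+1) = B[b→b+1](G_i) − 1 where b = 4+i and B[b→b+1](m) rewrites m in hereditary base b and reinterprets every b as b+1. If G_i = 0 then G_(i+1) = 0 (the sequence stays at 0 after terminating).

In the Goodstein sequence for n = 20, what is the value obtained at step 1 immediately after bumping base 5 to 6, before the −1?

[0] 20 ≡ 4^2 + 4 (base 4). Lift 5: 30. −1: 29.
[1] 29 ≡ 5^2 + 4 (base 5). Lift 6: 40. −1: 39.

40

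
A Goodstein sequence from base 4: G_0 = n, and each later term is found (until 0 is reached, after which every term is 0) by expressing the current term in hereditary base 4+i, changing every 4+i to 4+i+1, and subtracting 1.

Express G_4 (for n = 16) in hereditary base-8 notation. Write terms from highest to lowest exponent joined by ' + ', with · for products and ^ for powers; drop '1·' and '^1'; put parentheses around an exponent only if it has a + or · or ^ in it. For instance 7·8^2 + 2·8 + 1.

4·8 + 1

16 —HB4→ 4^2 —bump→ 5^2 = 25 —(−1)→ 24
24 —HB5→ 4·5 + 4 —bump→ 4·6 + 4 = 28 —(−1)→ 27
27 —HB6→ 4·6 + 3 —bump→ 4·7 + 3 = 31 —(−1)→ 30
30 —HB7→ 4·7 + 2 —bump→ 4·8 + 2 = 34 —(−1)→ 33
33 —HB8→ 4·8 + 1 —bump→ 4·9 + 1 = 37 —(−1)→ 36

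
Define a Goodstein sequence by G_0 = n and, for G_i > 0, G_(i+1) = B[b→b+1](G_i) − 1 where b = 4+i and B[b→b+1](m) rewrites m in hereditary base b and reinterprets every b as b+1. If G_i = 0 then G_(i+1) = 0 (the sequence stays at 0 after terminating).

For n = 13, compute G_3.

18

i=0: 13 = 3·4 + 1 (b=4); 4→5: 3·5 + 1 = 16; 16−1 = 15
i=1: 15 = 3·5 (b=5); 5→6: 3·6 = 18; 18−1 = 17
i=2: 17 = 2·6 + 5 (b=6); 6→7: 2·7 + 5 = 19; 19−1 = 18
i=3: 18 = 2·7 + 4 (b=7); 7→8: 2·8 + 4 = 20; 20−1 = 19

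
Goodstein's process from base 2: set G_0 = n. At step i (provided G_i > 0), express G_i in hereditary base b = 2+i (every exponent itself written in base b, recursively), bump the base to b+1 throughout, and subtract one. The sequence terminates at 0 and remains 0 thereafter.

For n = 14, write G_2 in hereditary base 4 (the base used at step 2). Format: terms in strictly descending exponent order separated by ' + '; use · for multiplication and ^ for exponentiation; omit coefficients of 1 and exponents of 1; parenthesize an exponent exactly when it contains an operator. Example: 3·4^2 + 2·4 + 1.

G_0=14  [base 2] 2^(2 + 1) + 2^2 + 2  →[2↦3]→  3^(3 + 1) + 3^3 + 3 = 111  −1 ⇒ G_1=110
G_1=110  [base 3] 3^(3 + 1) + 3^3 + 2  →[3↦4]→  4^(4 + 1) + 4^4 + 2 = 1282  −1 ⇒ G_2=1281

4^(4 + 1) + 4^4 + 1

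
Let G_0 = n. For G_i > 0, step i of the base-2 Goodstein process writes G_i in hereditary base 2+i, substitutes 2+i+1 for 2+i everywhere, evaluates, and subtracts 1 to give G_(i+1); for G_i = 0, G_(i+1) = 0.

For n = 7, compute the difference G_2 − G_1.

i=0: 7 = 2^2 + 2 + 1 (b=2); 2→3: 3^3 + 3 + 1 = 31; 31−1 = 30
i=1: 30 = 3^3 + 3 (b=3); 3→4: 4^4 + 4 = 260; 260−1 = 259

229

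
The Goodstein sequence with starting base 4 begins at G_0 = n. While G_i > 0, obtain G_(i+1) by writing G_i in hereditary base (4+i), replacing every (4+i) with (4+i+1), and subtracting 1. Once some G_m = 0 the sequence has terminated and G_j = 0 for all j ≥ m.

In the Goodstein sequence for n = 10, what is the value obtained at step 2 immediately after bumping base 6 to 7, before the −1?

(0) 10|_4 = 2·4 + 2 ↦ 2·5 + 2|_5 = 12 ⇒ 11
(1) 11|_5 = 2·5 + 1 ↦ 2·6 + 1|_6 = 13 ⇒ 12
(2) 12|_6 = 2·6 ↦ 2·7|_7 = 14 ⇒ 13

14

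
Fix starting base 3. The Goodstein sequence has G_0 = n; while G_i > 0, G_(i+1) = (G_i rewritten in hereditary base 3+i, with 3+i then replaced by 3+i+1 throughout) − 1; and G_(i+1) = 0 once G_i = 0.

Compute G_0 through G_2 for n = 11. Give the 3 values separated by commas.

i=0: 11 = 3^2 + 2 (b=3); 3→4: 4^2 + 2 = 18; 18−1 = 17
i=1: 17 = 4^2 + 1 (b=4); 4→5: 5^2 + 1 = 26; 26−1 = 25

11, 17, 25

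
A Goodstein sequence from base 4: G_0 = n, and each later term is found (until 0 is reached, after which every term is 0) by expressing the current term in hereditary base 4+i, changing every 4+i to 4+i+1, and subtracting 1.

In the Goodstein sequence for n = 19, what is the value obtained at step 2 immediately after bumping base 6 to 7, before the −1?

(0) 19|_4 = 4^2 + 3 ↦ 5^2 + 3|_5 = 28 ⇒ 27
(1) 27|_5 = 5^2 + 2 ↦ 6^2 + 2|_6 = 38 ⇒ 37
(2) 37|_6 = 6^2 + 1 ↦ 7^2 + 1|_7 = 50 ⇒ 49

50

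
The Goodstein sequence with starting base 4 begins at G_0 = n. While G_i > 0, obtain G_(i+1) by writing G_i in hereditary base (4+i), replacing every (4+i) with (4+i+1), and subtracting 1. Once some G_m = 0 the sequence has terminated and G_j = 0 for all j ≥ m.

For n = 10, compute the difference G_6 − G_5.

0

base 4: 10 = 2·4 + 2; at 5: 2·5 + 2 = 12; next = 11
base 5: 11 = 2·5 + 1; at 6: 2·6 + 1 = 13; next = 12
base 6: 12 = 2·6; at 7: 2·7 = 14; next = 13
base 7: 13 = 7 + 6; at 8: 8 + 6 = 14; next = 13
base 8: 13 = 8 + 5; at 9: 9 + 5 = 14; next = 13
base 9: 13 = 9 + 4; at 10: 10 + 4 = 14; next = 13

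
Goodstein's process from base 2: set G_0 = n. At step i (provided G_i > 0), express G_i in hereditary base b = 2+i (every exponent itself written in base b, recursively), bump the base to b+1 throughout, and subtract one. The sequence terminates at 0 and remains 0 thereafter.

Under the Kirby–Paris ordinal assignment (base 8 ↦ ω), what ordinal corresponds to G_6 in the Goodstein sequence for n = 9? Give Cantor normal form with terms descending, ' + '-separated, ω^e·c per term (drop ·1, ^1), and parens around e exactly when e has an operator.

ω^ω·3 + ω^3·3 + ω^2·3 + ω·2 + 7

G_0 = 9. HB_2(9) = 2^(2 + 1) + 1. Bump = 82. G_1 = 81.
G_1 = 81. HB_3(81) = 3^(3 + 1). Bump = 1024. G_2 = 1023.
G_2 = 1023. HB_4(1023) = 3·4^4 + 3·4^3 + 3·4^2 + 3·4 + 3. Bump = 9843. G_3 = 9842.
G_3 = 9842. HB_5(9842) = 3·5^5 + 3·5^3 + 3·5^2 + 3·5 + 2. Bump = 140744. G_4 = 140743.
G_4 = 140743. HB_6(140743) = 3·6^6 + 3·6^3 + 3·6^2 + 3·6 + 1. Bump = 2471827. G_5 = 2471826.
G_5 = 2471826. HB_7(2471826) = 3·7^7 + 3·7^3 + 3·7^2 + 3·7. Bump = 50333400. G_6 = 50333399.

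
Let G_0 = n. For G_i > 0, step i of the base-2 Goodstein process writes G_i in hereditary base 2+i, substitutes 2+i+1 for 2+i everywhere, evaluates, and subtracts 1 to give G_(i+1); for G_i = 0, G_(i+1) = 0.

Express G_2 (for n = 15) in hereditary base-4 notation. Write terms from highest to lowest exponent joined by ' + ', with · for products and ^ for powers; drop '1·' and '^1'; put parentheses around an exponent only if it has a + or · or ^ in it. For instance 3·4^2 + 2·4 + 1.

base 2: 15 = 2^(2 + 1) + 2^2 + 2 + 1; at 3: 3^(3 + 1) + 3^3 + 3 + 1 = 112; next = 111
base 3: 111 = 3^(3 + 1) + 3^3 + 3; at 4: 4^(4 + 1) + 4^4 + 4 = 1284; next = 1283
base 4: 1283 = 4^(4 + 1) + 4^4 + 3; at 5: 5^(5 + 1) + 5^5 + 3 = 18753; next = 18752

4^(4 + 1) + 4^4 + 3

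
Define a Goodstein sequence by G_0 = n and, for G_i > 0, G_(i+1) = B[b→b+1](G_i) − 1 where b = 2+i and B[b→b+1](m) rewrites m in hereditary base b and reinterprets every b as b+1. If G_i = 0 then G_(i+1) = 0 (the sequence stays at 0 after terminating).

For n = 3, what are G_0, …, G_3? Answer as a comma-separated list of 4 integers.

3, 3, 3, 2

step 0: 3 = 2 + 1; sub 3 for 2: 3 + 1; = 4; G_1 = 4−1 = 3
step 1: 3 = 3; sub 4 for 3: 4; = 4; G_2 = 4−1 = 3
step 2: 3 = 3; sub 5 for 4: 3; = 3; G_3 = 3−1 = 2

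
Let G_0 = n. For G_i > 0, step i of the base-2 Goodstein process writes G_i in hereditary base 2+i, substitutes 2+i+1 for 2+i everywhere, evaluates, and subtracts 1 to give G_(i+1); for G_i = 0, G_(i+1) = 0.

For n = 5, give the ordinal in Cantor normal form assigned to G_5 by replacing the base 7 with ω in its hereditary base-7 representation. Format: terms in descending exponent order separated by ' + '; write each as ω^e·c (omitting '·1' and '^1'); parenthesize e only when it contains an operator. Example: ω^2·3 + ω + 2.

ω^3·3 + ω^2·3 + ω·3

step 0: 5 = 2^2 + 1; sub 3 for 2: 3^3 + 1; = 28; G_1 = 28−1 = 27
step 1: 27 = 3^3; sub 4 for 3: 4^4; = 256; G_2 = 256−1 = 255
step 2: 255 = 3·4^3 + 3·4^2 + 3·4 + 3; sub 5 for 4: 3·5^3 + 3·5^2 + 3·5 + 3; = 468; G_3 = 468−1 = 467
step 3: 467 = 3·5^3 + 3·5^2 + 3·5 + 2; sub 6 for 5: 3·6^3 + 3·6^2 + 3·6 + 2; = 776; G_4 = 776−1 = 775
step 4: 775 = 3·6^3 + 3·6^2 + 3·6 + 1; sub 7 for 6: 3·7^3 + 3·7^2 + 3·7 + 1; = 1198; G_5 = 1198−1 = 1197
step 5: 1197 = 3·7^3 + 3·7^2 + 3·7; sub 8 for 7: 3·8^3 + 3·8^2 + 3·8; = 1752; G_6 = 1752−1 = 1751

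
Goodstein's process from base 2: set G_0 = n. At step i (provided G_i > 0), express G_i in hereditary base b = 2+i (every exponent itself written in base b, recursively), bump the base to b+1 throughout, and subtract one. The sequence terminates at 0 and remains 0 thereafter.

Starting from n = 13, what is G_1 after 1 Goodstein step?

108

[0] 13 ≡ 2^(2 + 1) + 2^2 + 1 (base 2). Lift 3: 109. −1: 108.
[1] 108 ≡ 3^(3 + 1) + 3^3 (base 3). Lift 4: 1280. −1: 1279.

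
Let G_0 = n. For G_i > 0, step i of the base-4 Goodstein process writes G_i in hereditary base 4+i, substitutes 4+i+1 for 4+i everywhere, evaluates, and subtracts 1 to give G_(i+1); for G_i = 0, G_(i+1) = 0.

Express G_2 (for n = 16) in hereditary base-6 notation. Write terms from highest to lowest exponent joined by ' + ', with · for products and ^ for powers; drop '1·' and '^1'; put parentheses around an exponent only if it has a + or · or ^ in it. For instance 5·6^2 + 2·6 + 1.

4·6 + 3

G_0 = 16. HB_4(16) = 4^2. Bump = 25. G_1 = 24.
G_1 = 24. HB_5(24) = 4·5 + 4. Bump = 28. G_2 = 27.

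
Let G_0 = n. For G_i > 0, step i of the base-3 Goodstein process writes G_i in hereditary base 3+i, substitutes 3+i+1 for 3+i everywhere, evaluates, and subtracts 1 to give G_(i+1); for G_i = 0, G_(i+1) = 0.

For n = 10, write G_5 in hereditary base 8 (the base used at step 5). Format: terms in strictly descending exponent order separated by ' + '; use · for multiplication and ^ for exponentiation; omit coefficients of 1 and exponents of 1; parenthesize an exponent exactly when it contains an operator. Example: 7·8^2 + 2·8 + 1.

base 3: 10 = 3^2 + 1; at 4: 4^2 + 1 = 17; next = 16
base 4: 16 = 4^2; at 5: 5^2 = 25; next = 24
base 5: 24 = 4·5 + 4; at 6: 4·6 + 4 = 28; next = 27
base 6: 27 = 4·6 + 3; at 7: 4·7 + 3 = 31; next = 30
base 7: 30 = 4·7 + 2; at 8: 4·8 + 2 = 34; next = 33
base 8: 33 = 4·8 + 1; at 9: 4·9 + 1 = 37; next = 36

4·8 + 1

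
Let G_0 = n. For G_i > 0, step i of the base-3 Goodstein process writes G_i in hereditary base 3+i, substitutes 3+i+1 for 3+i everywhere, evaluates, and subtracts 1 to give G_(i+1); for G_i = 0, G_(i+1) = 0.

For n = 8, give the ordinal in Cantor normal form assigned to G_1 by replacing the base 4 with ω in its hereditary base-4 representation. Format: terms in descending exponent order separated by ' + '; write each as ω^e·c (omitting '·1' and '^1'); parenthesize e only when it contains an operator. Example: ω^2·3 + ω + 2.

G_0 = 8. HB_3(8) = 2·3 + 2. Bump = 10. G_1 = 9.
G_1 = 9. HB_4(9) = 2·4 + 1. Bump = 11. G_2 = 10.

ω·2 + 1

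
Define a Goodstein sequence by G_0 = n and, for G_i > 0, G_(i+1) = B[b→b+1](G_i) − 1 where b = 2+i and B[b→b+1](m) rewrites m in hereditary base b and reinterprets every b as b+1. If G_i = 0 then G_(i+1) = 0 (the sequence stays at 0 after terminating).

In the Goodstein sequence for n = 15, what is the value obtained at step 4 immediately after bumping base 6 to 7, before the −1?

6588345

step 0: 15 = 2^(2 + 1) + 2^2 + 2 + 1; sub 3 for 2: 3^(3 + 1) + 3^3 + 3 + 1; = 112; G_1 = 112−1 = 111
step 1: 111 = 3^(3 + 1) + 3^3 + 3; sub 4 for 3: 4^(4 + 1) + 4^4 + 4; = 1284; G_2 = 1284−1 = 1283
step 2: 1283 = 4^(4 + 1) + 4^4 + 3; sub 5 for 4: 5^(5 + 1) + 5^5 + 3; = 18753; G_3 = 18753−1 = 18752
step 3: 18752 = 5^(5 + 1) + 5^5 + 2; sub 6 for 5: 6^(6 + 1) + 6^6 + 2; = 326594; G_4 = 326594−1 = 326593
step 4: 326593 = 6^(6 + 1) + 6^6 + 1; sub 7 for 6: 7^(7 + 1) + 7^7 + 1; = 6588345; G_5 = 6588345−1 = 6588344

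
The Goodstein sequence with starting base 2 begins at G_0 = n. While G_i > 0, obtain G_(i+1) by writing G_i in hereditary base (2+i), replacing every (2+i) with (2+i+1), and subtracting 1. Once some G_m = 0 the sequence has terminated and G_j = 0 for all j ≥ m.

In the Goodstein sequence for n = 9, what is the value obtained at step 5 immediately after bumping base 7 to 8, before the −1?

50333400

G_0=9  [base 2] 2^(2 + 1) + 1  →[2↦3]→  3^(3 + 1) + 1 = 82  −1 ⇒ G_1=81
G_1=81  [base 3] 3^(3 + 1)  →[3↦4]→  4^(4 + 1) = 1024  −1 ⇒ G_2=1023
G_2=1023  [base 4] 3·4^4 + 3·4^3 + 3·4^2 + 3·4 + 3  →[4↦5]→  3·5^5 + 3·5^3 + 3·5^2 + 3·5 + 3 = 9843  −1 ⇒ G_3=9842
G_3=9842  [base 5] 3·5^5 + 3·5^3 + 3·5^2 + 3·5 + 2  →[5↦6]→  3·6^6 + 3·6^3 + 3·6^2 + 3·6 + 2 = 140744  −1 ⇒ G_4=140743
G_4=140743  [base 6] 3·6^6 + 3·6^3 + 3·6^2 + 3·6 + 1  →[6↦7]→  3·7^7 + 3·7^3 + 3·7^2 + 3·7 + 1 = 2471827  −1 ⇒ G_5=2471826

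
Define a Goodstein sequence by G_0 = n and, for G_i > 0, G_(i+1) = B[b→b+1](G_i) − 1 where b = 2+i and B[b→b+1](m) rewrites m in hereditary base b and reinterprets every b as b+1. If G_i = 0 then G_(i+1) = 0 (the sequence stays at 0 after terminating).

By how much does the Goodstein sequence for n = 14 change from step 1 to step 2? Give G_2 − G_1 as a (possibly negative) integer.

G_0=14  [base 2] 2^(2 + 1) + 2^2 + 2  →[2↦3]→  3^(3 + 1) + 3^3 + 3 = 111  −1 ⇒ G_1=110
G_1=110  [base 3] 3^(3 + 1) + 3^3 + 2  →[3↦4]→  4^(4 + 1) + 4^4 + 2 = 1282  −1 ⇒ G_2=1281

1171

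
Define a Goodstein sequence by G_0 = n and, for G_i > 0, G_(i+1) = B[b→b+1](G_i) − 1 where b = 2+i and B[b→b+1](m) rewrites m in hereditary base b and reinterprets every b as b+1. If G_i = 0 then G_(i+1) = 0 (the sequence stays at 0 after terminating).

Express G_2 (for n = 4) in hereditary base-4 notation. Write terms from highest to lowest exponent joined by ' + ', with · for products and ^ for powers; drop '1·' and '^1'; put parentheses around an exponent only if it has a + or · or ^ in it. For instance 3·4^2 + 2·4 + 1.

base 2: 4 = 2^2; at 3: 3^3 = 27; next = 26
base 3: 26 = 2·3^2 + 2·3 + 2; at 4: 2·4^2 + 2·4 + 2 = 42; next = 41
base 4: 41 = 2·4^2 + 2·4 + 1; at 5: 2·5^2 + 2·5 + 1 = 61; next = 60

2·4^2 + 2·4 + 1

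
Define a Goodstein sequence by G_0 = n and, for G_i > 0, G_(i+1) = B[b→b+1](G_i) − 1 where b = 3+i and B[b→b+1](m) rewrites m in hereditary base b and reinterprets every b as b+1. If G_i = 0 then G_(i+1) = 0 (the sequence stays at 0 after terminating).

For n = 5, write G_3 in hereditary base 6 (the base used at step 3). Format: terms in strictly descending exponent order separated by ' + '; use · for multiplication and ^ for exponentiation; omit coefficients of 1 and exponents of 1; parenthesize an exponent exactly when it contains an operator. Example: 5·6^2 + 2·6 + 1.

5

i=0: 5 = 3 + 2 (b=3); 3→4: 4 + 2 = 6; 6−1 = 5
i=1: 5 = 4 + 1 (b=4); 4→5: 5 + 1 = 6; 6−1 = 5
i=2: 5 = 5 (b=5); 5→6: 6 = 6; 6−1 = 5
i=3: 5 = 5 (b=6); 6→7: 5 = 5; 5−1 = 4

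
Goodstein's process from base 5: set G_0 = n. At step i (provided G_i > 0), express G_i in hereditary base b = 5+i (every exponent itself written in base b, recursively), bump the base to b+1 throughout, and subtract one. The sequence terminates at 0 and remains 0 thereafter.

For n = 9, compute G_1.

G_0 = 9. HB_5(9) = 5 + 4. Bump = 10. G_1 = 9.
G_1 = 9. HB_6(9) = 6 + 3. Bump = 10. G_2 = 9.

9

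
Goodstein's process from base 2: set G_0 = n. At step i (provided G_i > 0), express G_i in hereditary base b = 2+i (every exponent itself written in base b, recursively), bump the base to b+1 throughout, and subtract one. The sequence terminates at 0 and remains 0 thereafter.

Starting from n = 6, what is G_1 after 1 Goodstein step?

6 —HB2→ 2^2 + 2 —bump→ 3^3 + 3 = 30 —(−1)→ 29
29 —HB3→ 3^3 + 2 —bump→ 4^4 + 2 = 258 —(−1)→ 257

29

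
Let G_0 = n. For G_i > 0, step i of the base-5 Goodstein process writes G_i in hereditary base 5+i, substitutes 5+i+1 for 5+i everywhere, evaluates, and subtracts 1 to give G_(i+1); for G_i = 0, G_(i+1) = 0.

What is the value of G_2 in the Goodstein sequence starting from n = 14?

16

base 5: 14 = 2·5 + 4; at 6: 2·6 + 4 = 16; next = 15
base 6: 15 = 2·6 + 3; at 7: 2·7 + 3 = 17; next = 16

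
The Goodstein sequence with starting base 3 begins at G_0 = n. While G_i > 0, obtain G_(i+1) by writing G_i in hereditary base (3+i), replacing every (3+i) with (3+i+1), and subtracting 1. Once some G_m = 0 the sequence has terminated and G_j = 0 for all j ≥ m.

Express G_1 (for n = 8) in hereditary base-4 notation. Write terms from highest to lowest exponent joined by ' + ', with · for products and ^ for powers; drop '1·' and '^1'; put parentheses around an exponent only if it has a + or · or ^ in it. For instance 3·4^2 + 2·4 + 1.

2·4 + 1

base 3: 8 = 2·3 + 2; at 4: 2·4 + 2 = 10; next = 9
base 4: 9 = 2·4 + 1; at 5: 2·5 + 1 = 11; next = 10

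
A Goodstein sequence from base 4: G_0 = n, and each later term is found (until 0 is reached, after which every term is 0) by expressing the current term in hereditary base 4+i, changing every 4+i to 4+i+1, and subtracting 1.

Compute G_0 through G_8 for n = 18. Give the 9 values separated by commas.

(0) 18|_4 = 4^2 + 2 ↦ 5^2 + 2|_5 = 27 ⇒ 26
(1) 26|_5 = 5^2 + 1 ↦ 6^2 + 1|_6 = 37 ⇒ 36
(2) 36|_6 = 6^2 ↦ 7^2|_7 = 49 ⇒ 48
(3) 48|_7 = 6·7 + 6 ↦ 6·8 + 6|_8 = 54 ⇒ 53
(4) 53|_8 = 6·8 + 5 ↦ 6·9 + 5|_9 = 59 ⇒ 58
(5) 58|_9 = 6·9 + 4 ↦ 6·10 + 4|_10 = 64 ⇒ 63
(6) 63|_10 = 6·10 + 3 ↦ 6·11 + 3|_11 = 69 ⇒ 68
(7) 68|_11 = 6·11 + 2 ↦ 6·12 + 2|_12 = 74 ⇒ 73

18, 26, 36, 48, 53, 58, 63, 68, 73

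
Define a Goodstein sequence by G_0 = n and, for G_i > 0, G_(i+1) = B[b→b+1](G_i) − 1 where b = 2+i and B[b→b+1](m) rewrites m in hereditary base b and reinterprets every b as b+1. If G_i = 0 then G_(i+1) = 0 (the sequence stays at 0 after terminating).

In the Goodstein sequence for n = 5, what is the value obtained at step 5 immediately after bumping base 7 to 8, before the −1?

step 0: 5 = 2^2 + 1; sub 3 for 2: 3^3 + 1; = 28; G_1 = 28−1 = 27
step 1: 27 = 3^3; sub 4 for 3: 4^4; = 256; G_2 = 256−1 = 255
step 2: 255 = 3·4^3 + 3·4^2 + 3·4 + 3; sub 5 for 4: 3·5^3 + 3·5^2 + 3·5 + 3; = 468; G_3 = 468−1 = 467
step 3: 467 = 3·5^3 + 3·5^2 + 3·5 + 2; sub 6 for 5: 3·6^3 + 3·6^2 + 3·6 + 2; = 776; G_4 = 776−1 = 775
step 4: 775 = 3·6^3 + 3·6^2 + 3·6 + 1; sub 7 for 6: 3·7^3 + 3·7^2 + 3·7 + 1; = 1198; G_5 = 1198−1 = 1197
step 5: 1197 = 3·7^3 + 3·7^2 + 3·7; sub 8 for 7: 3·8^3 + 3·8^2 + 3·8; = 1752; G_6 = 1752−1 = 1751

1752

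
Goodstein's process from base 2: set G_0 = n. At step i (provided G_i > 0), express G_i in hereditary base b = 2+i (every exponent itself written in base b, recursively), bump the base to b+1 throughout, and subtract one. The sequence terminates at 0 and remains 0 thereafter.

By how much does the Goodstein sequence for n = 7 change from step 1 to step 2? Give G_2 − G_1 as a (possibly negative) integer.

229

G_0 = 7. HB_2(7) = 2^2 + 2 + 1. Bump = 31. G_1 = 30.
G_1 = 30. HB_3(30) = 3^3 + 3. Bump = 260. G_2 = 259.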